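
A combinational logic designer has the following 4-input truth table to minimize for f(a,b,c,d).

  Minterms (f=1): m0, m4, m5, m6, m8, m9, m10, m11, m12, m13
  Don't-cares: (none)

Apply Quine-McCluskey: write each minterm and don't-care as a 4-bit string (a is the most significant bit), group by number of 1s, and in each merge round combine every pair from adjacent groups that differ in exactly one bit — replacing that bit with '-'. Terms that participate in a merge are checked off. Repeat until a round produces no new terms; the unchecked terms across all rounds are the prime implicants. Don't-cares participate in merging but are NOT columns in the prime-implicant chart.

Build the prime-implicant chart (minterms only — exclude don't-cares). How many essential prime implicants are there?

Round 0: 0000✓ 0100✓ 0101✓ 0110✓ 1000✓ 1001✓ 1010✓ 1011✓ 1100✓ 1101✓
Round 1: -000✓ -100✓ -101✓ 0-00✓ 01-0 010-✓ 1-00✓ 1-01✓ 10-0✓ 10-1✓ 100-✓ 101-✓ 110-✓
Round 2: --00 -10- 1-0- 10--
PIs = {--00, -10-, 01-0, 1-0-, 10--}
Coverage chart:
  m0: --00 ←essential
  m4: --00,-10-,01-0
  m5: -10- ←essential
  m6: 01-0 ←essential
  m8: --00,1-0-,10--
  m9: 1-0-,10--
  m10: 10-- ←essential
  m11: 10-- ←essential
  m12: --00,-10-,1-0-
  m13: -10-,1-0-
Essential: --00, -10-, 01-0, 10--

4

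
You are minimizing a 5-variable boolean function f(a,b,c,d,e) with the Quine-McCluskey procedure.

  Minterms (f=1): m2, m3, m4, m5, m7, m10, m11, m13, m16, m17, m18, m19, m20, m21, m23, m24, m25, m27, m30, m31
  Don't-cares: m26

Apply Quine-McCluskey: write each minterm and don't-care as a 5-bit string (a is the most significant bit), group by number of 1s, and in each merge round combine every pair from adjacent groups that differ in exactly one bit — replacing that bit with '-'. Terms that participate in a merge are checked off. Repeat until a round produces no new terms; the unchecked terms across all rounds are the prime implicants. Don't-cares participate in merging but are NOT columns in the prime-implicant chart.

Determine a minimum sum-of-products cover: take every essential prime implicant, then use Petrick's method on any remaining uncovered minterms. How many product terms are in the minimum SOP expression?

6

Round 0: 00010✓ 00011✓ 00100✓ 00101✓ 00111✓ 01010✓ 01011✓ 01101✓ 10000✓ 10001✓ 10010✓ 10011✓ 10100✓ 10101✓ 10111✓ 11000✓ 11001✓ 11010✓ 11011✓ 11110✓ 11111✓
Round 1: -0010✓ -0011✓ -0100✓ -0101✓ -0111✓ -1010✓ -1011✓ 0-010✓ 0-011✓ 0-101 00-11✓ 0001-✓ 001-1✓ 0010-✓ 0101-✓ 1-000✓ 1-001✓ 1-010✓ 1-011✓ 1-111✓ 10-00✓ 10-01✓ 10-11✓ 100-0✓ 100-1✓ 1000-✓ 1001-✓ 101-1✓ 1010-✓ 11-10✓ 11-11✓ 110-0✓ 110-1✓ 1100-✓ 1101-✓ 1111-✓
Round 2: --010✓ --011✓ -0-11 -001-✓ -01-1 -010- -101-✓ 0-01-✓ 1--11 1-0-0✓ 1-0-1✓ 1-00-✓ 1-01-✓ 10--1 10-0- 100--✓ 11-1- 110--✓
Round 3: --01- 1-0--
PIs = {--01-, -0-11, -01-1, -010-, 0-101, 1--11, 1-0--, 10--1, 10-0-, 11-1-}
Coverage chart:
  m2: --01- ←essential
  m3: --01-,-0-11
  m4: -010- ←essential
  m5: -01-1,-010-,0-101
  m7: -0-11,-01-1
  m10: --01- ←essential
  m11: --01- ←essential
  m13: 0-101 ←essential
  m16: 1-0--,10-0-
  m17: 1-0--,10--1,10-0-
  m18: --01-,1-0--
  m19: --01-,-0-11,1--11,1-0--,10--1
  m20: -010-,10-0-
  m21: -01-1,-010-,10--1,10-0-
  m23: -0-11,-01-1,1--11,10--1
  m24: 1-0-- ←essential
  m25: 1-0-- ←essential
  m27: --01-,1--11,1-0--,11-1-
  m30: 11-1- ←essential
  m31: 1--11,11-1-
Essential: --01-, -010-, 0-101, 1-0--, 11-1-
Petrick residual → -0-11
Min cover (6 terms): c'd + b'de + b'cd' + a'cd'e + ac' + abd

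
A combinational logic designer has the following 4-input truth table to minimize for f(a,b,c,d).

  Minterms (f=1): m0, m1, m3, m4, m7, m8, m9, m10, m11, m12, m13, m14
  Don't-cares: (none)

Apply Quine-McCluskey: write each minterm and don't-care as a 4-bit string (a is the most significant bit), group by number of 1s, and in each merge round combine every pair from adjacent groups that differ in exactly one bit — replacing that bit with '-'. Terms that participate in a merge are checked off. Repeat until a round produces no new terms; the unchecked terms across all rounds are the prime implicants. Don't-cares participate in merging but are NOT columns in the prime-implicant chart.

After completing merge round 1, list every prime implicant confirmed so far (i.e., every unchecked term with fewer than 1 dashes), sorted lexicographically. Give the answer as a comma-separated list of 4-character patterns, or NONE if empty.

[col 0] 0000*, 0001*, 0011*, 0100*, 0111*, 1000*, 1001*, 1010*, 1011*, 1100*, 1101*, 1110*
[col 1] -000*, -001*, -011*, -100*, 0-00*, 0-11, 00-1*, 000-*, 1-00*, 1-01*, 1-10*, 10-0*, 10-1*, 100-*, 101-*, 11-0*, 110-*
[col 2] --00, -0-1, -00-, 1--0, 1-0-, 10--
Prime implicants: --00, -0-1, -00-, 0-11, 1--0, 1-0-, 10--

NONE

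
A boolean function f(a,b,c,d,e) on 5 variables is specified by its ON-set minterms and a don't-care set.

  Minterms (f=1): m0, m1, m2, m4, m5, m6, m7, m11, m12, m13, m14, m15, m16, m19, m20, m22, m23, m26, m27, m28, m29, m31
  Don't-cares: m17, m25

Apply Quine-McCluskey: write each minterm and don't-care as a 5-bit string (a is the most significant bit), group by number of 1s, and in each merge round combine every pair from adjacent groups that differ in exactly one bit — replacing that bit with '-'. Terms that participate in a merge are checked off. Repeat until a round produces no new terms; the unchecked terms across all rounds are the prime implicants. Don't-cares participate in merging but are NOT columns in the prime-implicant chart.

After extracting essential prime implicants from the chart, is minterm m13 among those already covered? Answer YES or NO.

[col 0] 00000*, 00001*, 00010*, 00100*, 00101*, 00110*, 00111*, 01011*, 01100*, 01101*, 01110*, 01111*, 10000*, 10001*, 10011*, 10100*, 10110*, 10111*, 11001*, 11010*, 11011*, 11100*, 11101*, 11111*
[col 1] -0000*, -0001*, -0100*, -0110*, -0111*, -1011*, -1100*, -1101*, -1111*, 0-100*, 0-101*, 0-110*, 0-111*, 00-00*, 00-01*, 00-10*, 000-0*, 0000-*, 001-0*, 001-1*, 0010-*, 0011-*, 01-11*, 011-0*, 011-1*, 0110-*, 0111-*, 1-001*, 1-011*, 1-100*, 1-111*, 10-00*, 10-11*, 100-1*, 1000-*, 101-0*, 1011-*, 11-01*, 11-11*, 110-1*, 1101-, 111-1*, 1110-*
[col 2] --100, --111, -0-00, -000-, -01-0, -011-, -1-11, -11-1, -110-, 0-1-0*, 0-1-1*, 0-10-*, 0-11-*, 00--0, 00-0-, 001--*, 011--*, 1--11, 1-0-1, 11--1
[col 3] 0-1--
Prime implicants: --100, --111, -0-00, -000-, -01-0, -011-, -1-11, -11-1, -110-, 0-1--, 00--0, 00-0-, 1--11, 1-0-1, 11--1, 1101-
PI chart (minterm → PIs covering it):
  0 | -0-00,-000-,00--0,00-0-
  1 | -000-,00-0-
  2 | 00--0  (sole → essential)
  4 | --100,-0-00,-01-0,0-1--,00--0,00-0-
  5 | 0-1--,00-0-
  6 | -01-0,-011-,0-1--,00--0
  7 | --111,-011-,0-1--
  11 | -1-11  (sole → essential)
  12 | --100,-110-,0-1--
  13 | -11-1,-110-,0-1--
  14 | 0-1--  (sole → essential)
  15 | --111,-1-11,-11-1,0-1--
  16 | -0-00,-000-
  19 | 1--11,1-0-1
  20 | --100,-0-00,-01-0
  22 | -01-0,-011-
  23 | --111,-011-,1--11
  26 | 1101-  (sole → essential)
  27 | -1-11,1--11,1-0-1,11--1,1101-
  28 | --100,-110-
  29 | -11-1,-110-,11--1
  31 | --111,-1-11,-11-1,1--11,11--1
Essential prime implicants: -1-11, 0-1--, 00--0, 1101-

YES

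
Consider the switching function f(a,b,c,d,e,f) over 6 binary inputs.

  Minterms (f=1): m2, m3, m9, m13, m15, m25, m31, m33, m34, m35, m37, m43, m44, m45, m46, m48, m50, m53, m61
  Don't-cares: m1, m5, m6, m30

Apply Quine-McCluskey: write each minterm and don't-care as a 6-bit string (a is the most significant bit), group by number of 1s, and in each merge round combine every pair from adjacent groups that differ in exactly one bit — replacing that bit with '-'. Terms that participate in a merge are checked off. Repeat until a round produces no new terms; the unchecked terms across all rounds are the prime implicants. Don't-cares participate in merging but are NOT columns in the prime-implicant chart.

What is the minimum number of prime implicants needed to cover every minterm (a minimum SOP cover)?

Round 0: 000001✓ 000010✓ 000011✓ 000101✓ 000110✓ 001001✓ 001101✓ 001111✓ 011001✓ 011110✓ 011111✓ 100001✓ 100010✓ 100011✓ 100101✓ 101011✓ 101100✓ 101101✓ 101110✓ 110000✓ 110010✓ 110101✓ 111101✓
Round 1: -00001✓ -00010✓ -00011✓ -00101✓ -01101✓ 0-1001 0-1111 00-001✓ 00-101✓ 000-01✓ 000-10 0000-1✓ 00001-✓ 001-01✓ 0011-1 01111- 1-0010 1-0101✓ 1-1101✓ 10-011 10-101✓ 100-01✓ 1000-1✓ 10001-✓ 1011-0 10110- 11-101✓ 1100-0
Round 2: -0-101 -00-01 -000-1 -0001- 00--01 1--101
PIs = {-0-101, -00-01, -000-1, -0001-, 0-1001, 0-1111, 00--01, 000-10, 0011-1, 01111-, 1--101, 1-0010, 10-011, 1011-0, 10110-, 1100-0}
Coverage chart:
  m2: -0001-,000-10
  m3: -000-1,-0001-
  m9: 0-1001,00--01
  m13: -0-101,00--01,0011-1
  m15: 0-1111,0011-1
  m25: 0-1001 ←essential
  m31: 0-1111,01111-
  m33: -00-01,-000-1
  m34: -0001-,1-0010
  m35: -000-1,-0001-,10-011
  m37: -0-101,-00-01,1--101
  m43: 10-011 ←essential
  m44: 1011-0,10110-
  m45: -0-101,1--101,10110-
  m46: 1011-0 ←essential
  m48: 1100-0 ←essential
  m50: 1-0010,1100-0
  m53: 1--101 ←essential
  m61: 1--101 ←essential
Essential: 0-1001, 1--101, 10-011, 1011-0, 1100-0
Petrick residual → -0-101, -00-01, -0001-, 0-1111
Min cover (9 terms): b'de'f + b'c'e'f + b'c'd'e + a'cd'e'f + a'cdef + ade'f + ab'd'ef + ab'cdf' + abc'd'f'

9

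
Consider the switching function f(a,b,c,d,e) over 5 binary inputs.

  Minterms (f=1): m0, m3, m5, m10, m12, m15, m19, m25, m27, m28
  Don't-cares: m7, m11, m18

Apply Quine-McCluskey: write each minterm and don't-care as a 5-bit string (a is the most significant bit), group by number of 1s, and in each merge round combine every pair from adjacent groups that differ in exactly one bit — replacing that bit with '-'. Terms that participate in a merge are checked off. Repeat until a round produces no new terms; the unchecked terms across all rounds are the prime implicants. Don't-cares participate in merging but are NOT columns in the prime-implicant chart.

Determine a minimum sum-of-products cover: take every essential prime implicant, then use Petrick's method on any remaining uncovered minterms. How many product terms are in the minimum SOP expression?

7

Round 0: 00000 00011✓ 00101✓ 00111✓ 01010✓ 01011✓ 01100✓ 01111✓ 10010✓ 10011✓ 11001✓ 11011✓ 11100✓
Round 1: -0011✓ -1011✓ -1100 0-011✓ 0-111✓ 00-11✓ 001-1 01-11✓ 0101- 1-011✓ 1001- 110-1
Round 2: --011 0--11
PIs = {--011, -1100, 0--11, 00000, 001-1, 0101-, 1001-, 110-1}
Coverage chart:
  m0: 00000 ←essential
  m3: --011,0--11
  m5: 001-1 ←essential
  m10: 0101- ←essential
  m12: -1100 ←essential
  m15: 0--11 ←essential
  m19: --011,1001-
  m25: 110-1 ←essential
  m27: --011,110-1
  m28: -1100 ←essential
Essential: -1100, 0--11, 00000, 001-1, 0101-, 110-1
Petrick residual → --011
Min cover (7 terms): c'de + bcd'e' + a'de + a'b'c'd'e' + a'b'ce + a'bc'd + abc'e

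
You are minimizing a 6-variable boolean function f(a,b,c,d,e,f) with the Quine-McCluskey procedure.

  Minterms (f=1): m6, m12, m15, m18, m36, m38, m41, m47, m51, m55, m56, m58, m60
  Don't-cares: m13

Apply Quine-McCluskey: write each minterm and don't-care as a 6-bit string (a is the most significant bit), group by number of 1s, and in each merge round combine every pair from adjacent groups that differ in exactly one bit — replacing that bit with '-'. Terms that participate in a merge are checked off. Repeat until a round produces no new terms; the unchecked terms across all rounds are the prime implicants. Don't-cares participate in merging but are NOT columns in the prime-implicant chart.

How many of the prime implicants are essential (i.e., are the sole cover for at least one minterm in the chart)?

9

Round 0: 000110✓ 001100✓ 001101✓ 001111✓ 010010 100100✓ 100110✓ 101001 101111✓ 110011✓ 110111✓ 111000✓ 111010✓ 111100✓
Round 1: -00110 -01111 0011-1 00110- 1001-0 110-11 111-00 1110-0
PIs = {-00110, -01111, 0011-1, 00110-, 010010, 1001-0, 101001, 110-11, 111-00, 1110-0}
Coverage chart:
  m6: -00110 ←essential
  m12: 00110- ←essential
  m15: -01111,0011-1
  m18: 010010 ←essential
  m36: 1001-0 ←essential
  m38: -00110,1001-0
  m41: 101001 ←essential
  m47: -01111 ←essential
  m51: 110-11 ←essential
  m55: 110-11 ←essential
  m56: 111-00,1110-0
  m58: 1110-0 ←essential
  m60: 111-00 ←essential
Essential: -00110, -01111, 00110-, 010010, 1001-0, 101001, 110-11, 111-00, 1110-0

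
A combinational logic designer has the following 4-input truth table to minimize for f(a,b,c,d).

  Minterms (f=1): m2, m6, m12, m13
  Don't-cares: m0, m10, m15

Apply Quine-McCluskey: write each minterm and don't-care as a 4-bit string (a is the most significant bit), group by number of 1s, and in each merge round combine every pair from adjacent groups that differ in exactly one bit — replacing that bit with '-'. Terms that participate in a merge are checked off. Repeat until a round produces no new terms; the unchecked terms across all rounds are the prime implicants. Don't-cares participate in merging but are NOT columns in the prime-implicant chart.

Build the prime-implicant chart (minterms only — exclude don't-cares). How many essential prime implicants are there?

Round 0: 0000✓ 0010✓ 0110✓ 1010✓ 1100✓ 1101✓ 1111✓
Round 1: -010 0-10 00-0 11-1 110-
PIs = {-010, 0-10, 00-0, 11-1, 110-}
Coverage chart:
  m2: -010,0-10,00-0
  m6: 0-10 ←essential
  m12: 110- ←essential
  m13: 11-1,110-
Essential: 0-10, 110-

2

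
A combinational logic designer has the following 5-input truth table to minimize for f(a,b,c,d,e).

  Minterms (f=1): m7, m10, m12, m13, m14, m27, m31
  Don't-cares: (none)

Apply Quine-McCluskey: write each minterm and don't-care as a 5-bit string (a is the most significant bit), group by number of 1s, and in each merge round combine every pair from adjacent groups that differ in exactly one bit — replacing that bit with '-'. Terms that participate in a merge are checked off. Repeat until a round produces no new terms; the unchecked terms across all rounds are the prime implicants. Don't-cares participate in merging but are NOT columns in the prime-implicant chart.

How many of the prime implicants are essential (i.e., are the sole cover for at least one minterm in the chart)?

4

size-2^0 implicants → 00111  01010(✓)  01100(✓)  01101(✓)  01110(✓)  11011(✓)  11111(✓)
size-2^1 implicants → 01-10  011-0  0110-  11-11
Unchecked terms (primes): 00111, 01-10, 011-0, 0110-, 11-11
Minterm coverage:
  m7 ⊆ 00111 [E]
  m10 ⊆ 01-10 [E]
  m12 ⊆ 011-0,0110-
  m13 ⊆ 0110- [E]
  m14 ⊆ 01-10,011-0
  m27 ⊆ 11-11 [E]
  m31 ⊆ 11-11 [E]
E = {00111, 01-10, 0110-, 11-11}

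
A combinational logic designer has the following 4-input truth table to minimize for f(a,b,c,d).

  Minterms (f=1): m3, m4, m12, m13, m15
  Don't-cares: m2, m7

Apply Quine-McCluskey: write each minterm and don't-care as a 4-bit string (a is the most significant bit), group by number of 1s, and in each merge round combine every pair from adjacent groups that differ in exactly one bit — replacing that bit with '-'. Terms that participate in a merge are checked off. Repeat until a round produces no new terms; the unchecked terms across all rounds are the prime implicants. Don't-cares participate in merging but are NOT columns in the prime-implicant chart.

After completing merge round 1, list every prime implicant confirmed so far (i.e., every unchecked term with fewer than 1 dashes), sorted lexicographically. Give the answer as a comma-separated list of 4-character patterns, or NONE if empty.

size-2^0 implicants → 0010(✓)  0011(✓)  0100(✓)  0111(✓)  1100(✓)  1101(✓)  1111(✓)
size-2^1 implicants → -100  -111  0-11  001-  11-1  110-
Unchecked terms (primes): -100, -111, 0-11, 001-, 11-1, 110-

NONE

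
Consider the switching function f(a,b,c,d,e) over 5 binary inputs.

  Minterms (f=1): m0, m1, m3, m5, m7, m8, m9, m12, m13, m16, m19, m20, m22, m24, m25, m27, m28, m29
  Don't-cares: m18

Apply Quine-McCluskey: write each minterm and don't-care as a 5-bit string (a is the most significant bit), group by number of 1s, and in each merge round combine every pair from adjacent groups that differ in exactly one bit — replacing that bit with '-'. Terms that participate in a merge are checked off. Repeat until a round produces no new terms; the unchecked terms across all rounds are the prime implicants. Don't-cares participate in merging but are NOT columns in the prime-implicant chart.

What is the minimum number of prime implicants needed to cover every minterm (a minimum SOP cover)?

5

Round 0: 00000✓ 00001✓ 00011✓ 00101✓ 00111✓ 01000✓ 01001✓ 01100✓ 01101✓ 10000✓ 10010✓ 10011✓ 10100✓ 10110✓ 11000✓ 11001✓ 11011✓ 11100✓ 11101✓
Round 1: -0000✓ -0011 -1000✓ -1001✓ -1100✓ -1101✓ 0-000✓ 0-001✓ 0-101✓ 00-01✓ 00-11✓ 000-1✓ 0000-✓ 001-1✓ 01-00✓ 01-01✓ 0100-✓ 0110-✓ 1-000✓ 1-011 1-100✓ 10-00✓ 10-10✓ 100-0✓ 1001- 101-0✓ 11-00✓ 11-01✓ 110-1 1100-✓ 1110-✓
Round 2: --000 -1-00✓ -1-01✓ -100-✓ -110-✓ 0--01 0-00- 00--1 01-0-✓ 1--00 10--0 11-0-✓
Round 3: -1-0-
PIs = {--000, -0011, -1-0-, 0--01, 0-00-, 00--1, 1--00, 1-011, 10--0, 1001-, 110-1}
Coverage chart:
  m0: --000,0-00-
  m1: 0--01,0-00-,00--1
  m3: -0011,00--1
  m5: 0--01,00--1
  m7: 00--1 ←essential
  m8: --000,-1-0-,0-00-
  m9: -1-0-,0--01,0-00-
  m12: -1-0- ←essential
  m13: -1-0-,0--01
  m16: --000,1--00,10--0
  m19: -0011,1-011,1001-
  m20: 1--00,10--0
  m22: 10--0 ←essential
  m24: --000,-1-0-,1--00
  m25: -1-0-,110-1
  m27: 1-011,110-1
  m28: -1-0-,1--00
  m29: -1-0- ←essential
Essential: -1-0-, 00--1, 10--0
Petrick residual → --000, 1-011
Min cover (5 terms): c'd'e' + bd' + a'b'e + ac'de + ab'e'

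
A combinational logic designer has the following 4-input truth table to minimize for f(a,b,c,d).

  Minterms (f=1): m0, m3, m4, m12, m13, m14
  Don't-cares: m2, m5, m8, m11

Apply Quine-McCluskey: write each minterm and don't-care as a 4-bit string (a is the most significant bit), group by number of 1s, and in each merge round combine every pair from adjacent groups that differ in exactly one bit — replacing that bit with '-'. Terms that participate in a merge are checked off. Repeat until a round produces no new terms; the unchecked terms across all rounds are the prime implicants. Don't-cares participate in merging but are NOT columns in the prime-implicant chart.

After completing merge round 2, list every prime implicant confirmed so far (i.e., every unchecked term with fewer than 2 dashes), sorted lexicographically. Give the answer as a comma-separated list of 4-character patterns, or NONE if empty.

-011, 00-0, 001-, 11-0

[col 0] 0000*, 0010*, 0011*, 0100*, 0101*, 1000*, 1011*, 1100*, 1101*, 1110*
[col 1] -000*, -011, -100*, -101*, 0-00*, 00-0, 001-, 010-*, 1-00*, 11-0, 110-*
[col 2] --00, -10-
Prime implicants: --00, -011, -10-, 00-0, 001-, 11-0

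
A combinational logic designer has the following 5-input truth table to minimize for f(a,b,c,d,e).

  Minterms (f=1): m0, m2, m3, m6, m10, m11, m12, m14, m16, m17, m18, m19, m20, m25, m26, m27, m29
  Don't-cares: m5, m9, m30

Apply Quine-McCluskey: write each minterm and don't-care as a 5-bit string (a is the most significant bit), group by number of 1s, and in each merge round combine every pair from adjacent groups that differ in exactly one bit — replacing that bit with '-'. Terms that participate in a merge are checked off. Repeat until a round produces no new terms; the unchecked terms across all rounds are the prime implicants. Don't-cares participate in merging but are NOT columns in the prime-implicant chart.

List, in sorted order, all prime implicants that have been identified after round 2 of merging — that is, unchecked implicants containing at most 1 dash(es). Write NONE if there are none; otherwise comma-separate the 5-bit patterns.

00101, 011-0, 10-00, 11-01

size-2^0 implicants → 00000(✓)  00010(✓)  00011(✓)  00101  00110(✓)  01001(✓)  01010(✓)  01011(✓)  01100(✓)  01110(✓)  10000(✓)  10001(✓)  10010(✓)  10011(✓)  10100(✓)  11001(✓)  11010(✓)  11011(✓)  11101(✓)  11110(✓)
size-2^1 implicants → -0000(✓)  -0010(✓)  -0011(✓)  -1001(✓)  -1010(✓)  -1011(✓)  -1110(✓)  0-010(✓)  0-011(✓)  0-110(✓)  00-10(✓)  000-0(✓)  0001-(✓)  01-10(✓)  010-1(✓)  0101-(✓)  011-0  1-001(✓)  1-010(✓)  1-011(✓)  10-00  100-0(✓)  100-1(✓)  1000-(✓)  1001-(✓)  11-01  11-10(✓)  110-1(✓)  1101-(✓)
size-2^2 implicants → --010(✓)  --011(✓)  -00-0  -001-(✓)  -1-10  -10-1  -101-(✓)  0--10  0-01-(✓)  1-0-1  1-01-(✓)  100--
size-2^3 implicants → --01-
Unchecked terms (primes): --01-, -00-0, -1-10, -10-1, 0--10, 00101, 011-0, 1-0-1, 10-00, 100--, 11-01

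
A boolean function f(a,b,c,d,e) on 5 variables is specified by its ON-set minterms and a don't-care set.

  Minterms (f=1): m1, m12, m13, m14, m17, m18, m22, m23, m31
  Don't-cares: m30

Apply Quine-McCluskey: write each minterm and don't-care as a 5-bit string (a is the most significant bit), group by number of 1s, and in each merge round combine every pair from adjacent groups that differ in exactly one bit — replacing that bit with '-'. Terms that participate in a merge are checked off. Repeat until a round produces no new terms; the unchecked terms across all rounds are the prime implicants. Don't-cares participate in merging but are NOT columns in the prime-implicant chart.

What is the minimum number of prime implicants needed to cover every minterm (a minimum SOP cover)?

5

Round 0: 00001✓ 01100✓ 01101✓ 01110✓ 10001✓ 10010✓ 10110✓ 10111✓ 11110✓ 11111✓
Round 1: -0001 -1110 011-0 0110- 1-110✓ 1-111✓ 10-10 1011-✓ 1111-✓
Round 2: 1-11-
PIs = {-0001, -1110, 011-0, 0110-, 1-11-, 10-10}
Coverage chart:
  m1: -0001 ←essential
  m12: 011-0,0110-
  m13: 0110- ←essential
  m14: -1110,011-0
  m17: -0001 ←essential
  m18: 10-10 ←essential
  m22: 1-11-,10-10
  m23: 1-11- ←essential
  m31: 1-11- ←essential
Essential: -0001, 0110-, 1-11-, 10-10
Petrick residual → -1110
Min cover (5 terms): b'c'd'e + bcde' + a'bcd' + acd + ab'de'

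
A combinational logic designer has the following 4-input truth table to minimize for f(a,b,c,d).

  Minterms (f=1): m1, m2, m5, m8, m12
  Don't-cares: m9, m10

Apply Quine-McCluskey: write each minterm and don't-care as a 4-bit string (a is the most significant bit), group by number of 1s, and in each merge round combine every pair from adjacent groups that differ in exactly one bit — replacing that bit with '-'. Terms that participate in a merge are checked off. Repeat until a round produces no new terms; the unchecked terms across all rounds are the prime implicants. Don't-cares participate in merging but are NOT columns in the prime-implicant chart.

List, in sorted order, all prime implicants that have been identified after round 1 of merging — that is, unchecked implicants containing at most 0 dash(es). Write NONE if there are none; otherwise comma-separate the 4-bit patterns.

size-2^0 implicants → 0001(✓)  0010(✓)  0101(✓)  1000(✓)  1001(✓)  1010(✓)  1100(✓)
size-2^1 implicants → -001  -010  0-01  1-00  10-0  100-
Unchecked terms (primes): -001, -010, 0-01, 1-00, 10-0, 100-

NONE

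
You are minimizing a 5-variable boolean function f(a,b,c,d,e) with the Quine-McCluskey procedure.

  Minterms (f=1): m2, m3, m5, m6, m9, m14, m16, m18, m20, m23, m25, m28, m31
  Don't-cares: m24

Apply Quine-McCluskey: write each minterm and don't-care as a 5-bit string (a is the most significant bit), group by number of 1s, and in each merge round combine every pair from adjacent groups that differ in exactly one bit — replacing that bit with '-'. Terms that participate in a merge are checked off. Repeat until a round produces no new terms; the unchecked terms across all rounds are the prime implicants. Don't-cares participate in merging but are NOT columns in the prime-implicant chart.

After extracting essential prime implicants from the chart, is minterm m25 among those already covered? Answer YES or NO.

YES

size-2^0 implicants → 00010(✓)  00011(✓)  00101  00110(✓)  01001(✓)  01110(✓)  10000(✓)  10010(✓)  10100(✓)  10111(✓)  11000(✓)  11001(✓)  11100(✓)  11111(✓)
size-2^1 implicants → -0010  -1001  0-110  00-10  0001-  1-000(✓)  1-100(✓)  1-111  10-00(✓)  100-0  11-00(✓)  1100-
size-2^2 implicants → 1--00
Unchecked terms (primes): -0010, -1001, 0-110, 00-10, 0001-, 00101, 1--00, 1-111, 100-0, 1100-
Minterm coverage:
  m2 ⊆ -0010,00-10,0001-
  m3 ⊆ 0001- [E]
  m5 ⊆ 00101 [E]
  m6 ⊆ 0-110,00-10
  m9 ⊆ -1001 [E]
  m14 ⊆ 0-110 [E]
  m16 ⊆ 1--00,100-0
  m18 ⊆ -0010,100-0
  m20 ⊆ 1--00 [E]
  m23 ⊆ 1-111 [E]
  m25 ⊆ -1001,1100-
  m28 ⊆ 1--00 [E]
  m31 ⊆ 1-111 [E]
E = {-1001, 0-110, 0001-, 00101, 1--00, 1-111}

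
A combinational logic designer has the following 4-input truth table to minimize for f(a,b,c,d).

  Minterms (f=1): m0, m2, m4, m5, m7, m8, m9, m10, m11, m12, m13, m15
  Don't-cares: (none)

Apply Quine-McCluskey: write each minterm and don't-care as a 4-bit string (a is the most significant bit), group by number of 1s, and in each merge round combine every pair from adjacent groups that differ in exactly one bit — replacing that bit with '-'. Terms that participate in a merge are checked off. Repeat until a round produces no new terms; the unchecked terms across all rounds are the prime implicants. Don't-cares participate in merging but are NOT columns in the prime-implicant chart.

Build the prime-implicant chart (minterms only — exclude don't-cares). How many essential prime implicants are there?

2

Round 0: 0000✓ 0010✓ 0100✓ 0101✓ 0111✓ 1000✓ 1001✓ 1010✓ 1011✓ 1100✓ 1101✓ 1111✓
Round 1: -000✓ -010✓ -100✓ -101✓ -111✓ 0-00✓ 00-0✓ 01-1✓ 010-✓ 1-00✓ 1-01✓ 1-11✓ 10-0✓ 10-1✓ 100-✓ 101-✓ 11-1✓ 110-✓
Round 2: --00 -0-0 -1-1 -10- 1--1 1-0- 10--
PIs = {--00, -0-0, -1-1, -10-, 1--1, 1-0-, 10--}
Coverage chart:
  m0: --00,-0-0
  m2: -0-0 ←essential
  m4: --00,-10-
  m5: -1-1,-10-
  m7: -1-1 ←essential
  m8: --00,-0-0,1-0-,10--
  m9: 1--1,1-0-,10--
  m10: -0-0,10--
  m11: 1--1,10--
  m12: --00,-10-,1-0-
  m13: -1-1,-10-,1--1,1-0-
  m15: -1-1,1--1
Essential: -0-0, -1-1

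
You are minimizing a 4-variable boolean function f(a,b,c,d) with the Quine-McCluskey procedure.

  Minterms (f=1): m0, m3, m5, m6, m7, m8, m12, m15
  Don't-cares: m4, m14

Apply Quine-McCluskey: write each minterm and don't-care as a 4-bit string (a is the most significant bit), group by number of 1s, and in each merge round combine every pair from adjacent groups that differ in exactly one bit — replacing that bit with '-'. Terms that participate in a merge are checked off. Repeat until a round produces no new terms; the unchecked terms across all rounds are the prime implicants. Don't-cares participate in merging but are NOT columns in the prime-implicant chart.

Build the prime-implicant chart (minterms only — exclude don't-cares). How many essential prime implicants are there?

4

size-2^0 implicants → 0000(✓)  0011(✓)  0100(✓)  0101(✓)  0110(✓)  0111(✓)  1000(✓)  1100(✓)  1110(✓)  1111(✓)
size-2^1 implicants → -000(✓)  -100(✓)  -110(✓)  -111(✓)  0-00(✓)  0-11  01-0(✓)  01-1(✓)  010-(✓)  011-(✓)  1-00(✓)  11-0(✓)  111-(✓)
size-2^2 implicants → --00  -1-0  -11-  01--
Unchecked terms (primes): --00, -1-0, -11-, 0-11, 01--
Minterm coverage:
  m0 ⊆ --00 [E]
  m3 ⊆ 0-11 [E]
  m5 ⊆ 01-- [E]
  m6 ⊆ -1-0,-11-,01--
  m7 ⊆ -11-,0-11,01--
  m8 ⊆ --00 [E]
  m12 ⊆ --00,-1-0
  m15 ⊆ -11- [E]
E = {--00, -11-, 0-11, 01--}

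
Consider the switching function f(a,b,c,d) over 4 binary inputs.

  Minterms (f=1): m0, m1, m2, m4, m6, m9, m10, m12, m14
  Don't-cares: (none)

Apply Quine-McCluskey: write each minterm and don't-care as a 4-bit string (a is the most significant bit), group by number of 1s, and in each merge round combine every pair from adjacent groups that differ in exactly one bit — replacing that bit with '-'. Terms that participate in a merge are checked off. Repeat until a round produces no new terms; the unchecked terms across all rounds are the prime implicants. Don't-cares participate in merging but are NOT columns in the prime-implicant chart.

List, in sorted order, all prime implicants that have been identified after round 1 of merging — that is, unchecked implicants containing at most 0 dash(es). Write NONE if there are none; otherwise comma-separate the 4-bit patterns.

NONE

[col 0] 0000*, 0001*, 0010*, 0100*, 0110*, 1001*, 1010*, 1100*, 1110*
[col 1] -001, -010*, -100*, -110*, 0-00*, 0-10*, 00-0*, 000-, 01-0*, 1-10*, 11-0*
[col 2] --10, -1-0, 0--0
Prime implicants: --10, -001, -1-0, 0--0, 000-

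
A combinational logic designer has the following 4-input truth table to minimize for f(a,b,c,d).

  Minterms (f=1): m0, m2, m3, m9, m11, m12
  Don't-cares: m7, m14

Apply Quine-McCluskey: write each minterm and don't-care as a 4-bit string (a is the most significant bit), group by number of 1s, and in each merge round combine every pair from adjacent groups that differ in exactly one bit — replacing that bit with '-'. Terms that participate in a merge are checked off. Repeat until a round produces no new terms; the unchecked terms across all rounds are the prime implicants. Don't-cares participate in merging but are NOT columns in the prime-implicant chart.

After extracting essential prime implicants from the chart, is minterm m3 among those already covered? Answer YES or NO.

NO

[col 0] 0000*, 0010*, 0011*, 0111*, 1001*, 1011*, 1100*, 1110*
[col 1] -011, 0-11, 00-0, 001-, 10-1, 11-0
Prime implicants: -011, 0-11, 00-0, 001-, 10-1, 11-0
PI chart (minterm → PIs covering it):
  0 | 00-0  (sole → essential)
  2 | 00-0,001-
  3 | -011,0-11,001-
  9 | 10-1  (sole → essential)
  11 | -011,10-1
  12 | 11-0  (sole → essential)
Essential prime implicants: 00-0, 10-1, 11-0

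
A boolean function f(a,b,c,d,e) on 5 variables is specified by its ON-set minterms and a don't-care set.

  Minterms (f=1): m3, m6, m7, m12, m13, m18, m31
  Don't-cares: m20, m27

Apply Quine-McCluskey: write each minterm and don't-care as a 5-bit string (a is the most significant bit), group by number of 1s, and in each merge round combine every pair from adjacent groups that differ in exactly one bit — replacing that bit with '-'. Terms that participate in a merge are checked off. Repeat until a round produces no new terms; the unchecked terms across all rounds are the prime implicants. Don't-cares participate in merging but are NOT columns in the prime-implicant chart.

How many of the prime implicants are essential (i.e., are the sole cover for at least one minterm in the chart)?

5

Round 0: 00011✓ 00110✓ 00111✓ 01100✓ 01101✓ 10010 10100 11011✓ 11111✓
Round 1: 00-11 0011- 0110- 11-11
PIs = {00-11, 0011-, 0110-, 10010, 10100, 11-11}
Coverage chart:
  m3: 00-11 ←essential
  m6: 0011- ←essential
  m7: 00-11,0011-
  m12: 0110- ←essential
  m13: 0110- ←essential
  m18: 10010 ←essential
  m31: 11-11 ←essential
Essential: 00-11, 0011-, 0110-, 10010, 11-11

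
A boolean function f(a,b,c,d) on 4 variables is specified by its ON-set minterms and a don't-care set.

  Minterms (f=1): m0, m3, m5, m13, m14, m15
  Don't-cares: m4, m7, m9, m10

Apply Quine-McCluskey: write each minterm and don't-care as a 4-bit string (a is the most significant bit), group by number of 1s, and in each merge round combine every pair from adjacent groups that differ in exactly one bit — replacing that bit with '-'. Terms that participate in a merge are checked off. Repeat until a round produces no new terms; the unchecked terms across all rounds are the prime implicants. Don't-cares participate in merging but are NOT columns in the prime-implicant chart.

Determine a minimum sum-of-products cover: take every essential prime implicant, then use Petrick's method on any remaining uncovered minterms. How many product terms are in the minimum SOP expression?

Round 0: 0000✓ 0011✓ 0100✓ 0101✓ 0111✓ 1001✓ 1010✓ 1101✓ 1110✓ 1111✓
Round 1: -101✓ -111✓ 0-00 0-11 01-1✓ 010- 1-01 1-10 11-1✓ 111-
Round 2: -1-1
PIs = {-1-1, 0-00, 0-11, 010-, 1-01, 1-10, 111-}
Coverage chart:
  m0: 0-00 ←essential
  m3: 0-11 ←essential
  m5: -1-1,010-
  m13: -1-1,1-01
  m14: 1-10,111-
  m15: -1-1,111-
Essential: 0-00, 0-11
Petrick residual → -1-1, 1-10
Min cover (4 terms): bd + a'c'd' + a'cd + acd'

4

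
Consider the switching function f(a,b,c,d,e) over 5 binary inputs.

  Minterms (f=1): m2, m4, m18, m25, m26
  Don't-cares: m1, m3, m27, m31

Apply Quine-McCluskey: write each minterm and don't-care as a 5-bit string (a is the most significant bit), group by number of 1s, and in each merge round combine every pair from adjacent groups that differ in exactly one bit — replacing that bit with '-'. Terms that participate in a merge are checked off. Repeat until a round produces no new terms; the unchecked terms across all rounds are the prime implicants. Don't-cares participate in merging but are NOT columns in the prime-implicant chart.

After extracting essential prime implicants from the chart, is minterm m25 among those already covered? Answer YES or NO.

YES

size-2^0 implicants → 00001(✓)  00010(✓)  00011(✓)  00100  10010(✓)  11001(✓)  11010(✓)  11011(✓)  11111(✓)
size-2^1 implicants → -0010  000-1  0001-  1-010  11-11  110-1  1101-
Unchecked terms (primes): -0010, 000-1, 0001-, 00100, 1-010, 11-11, 110-1, 1101-
Minterm coverage:
  m2 ⊆ -0010,0001-
  m4 ⊆ 00100 [E]
  m18 ⊆ -0010,1-010
  m25 ⊆ 110-1 [E]
  m26 ⊆ 1-010,1101-
E = {00100, 110-1}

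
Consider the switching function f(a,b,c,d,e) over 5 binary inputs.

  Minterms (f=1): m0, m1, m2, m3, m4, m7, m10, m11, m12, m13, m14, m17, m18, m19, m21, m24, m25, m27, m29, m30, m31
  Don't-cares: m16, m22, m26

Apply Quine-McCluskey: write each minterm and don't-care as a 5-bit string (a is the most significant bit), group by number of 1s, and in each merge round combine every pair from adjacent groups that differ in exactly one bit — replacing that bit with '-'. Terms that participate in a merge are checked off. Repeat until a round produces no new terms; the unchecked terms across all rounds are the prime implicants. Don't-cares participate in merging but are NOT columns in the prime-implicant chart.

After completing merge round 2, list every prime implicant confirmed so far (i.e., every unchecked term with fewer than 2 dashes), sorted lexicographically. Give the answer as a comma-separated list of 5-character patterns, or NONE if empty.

-1101, 0-100, 00-00, 00-11, 011-0, 0110-

Round 0: 00000✓ 00001✓ 00010✓ 00011✓ 00100✓ 00111✓ 01010✓ 01011✓ 01100✓ 01101✓ 01110✓ 10000✓ 10001✓ 10010✓ 10011✓ 10101✓ 10110✓ 11000✓ 11001✓ 11010✓ 11011✓ 11101✓ 11110✓ 11111✓
Round 1: -0000✓ -0001✓ -0010✓ -0011✓ -1010✓ -1011✓ -1101 -1110✓ 0-010✓ 0-011✓ 0-100 00-00 00-11 000-0✓ 000-1✓ 0000-✓ 0001-✓ 01-10✓ 0101-✓ 011-0 0110- 1-000✓ 1-001✓ 1-010✓ 1-011✓ 1-101✓ 1-110✓ 10-01✓ 10-10✓ 100-0✓ 100-1✓ 1000-✓ 1001-✓ 11-01✓ 11-10✓ 11-11✓ 110-0✓ 110-1✓ 1100-✓ 1101-✓ 111-1✓ 1111-✓
Round 2: --010✓ --011✓ -00-0✓ -00-1✓ -000-✓ -001-✓ -1-10 -101-✓ 0-01-✓ 000--✓ 1--01 1--10 1-0-0✓ 1-0-1✓ 1-00-✓ 1-01-✓ 100--✓ 11--1 11-1- 110--✓
Round 3: --01- -00-- 1-0--
PIs = {--01-, -00--, -1-10, -1101, 0-100, 00-00, 00-11, 011-0, 0110-, 1--01, 1--10, 1-0--, 11--1, 11-1-}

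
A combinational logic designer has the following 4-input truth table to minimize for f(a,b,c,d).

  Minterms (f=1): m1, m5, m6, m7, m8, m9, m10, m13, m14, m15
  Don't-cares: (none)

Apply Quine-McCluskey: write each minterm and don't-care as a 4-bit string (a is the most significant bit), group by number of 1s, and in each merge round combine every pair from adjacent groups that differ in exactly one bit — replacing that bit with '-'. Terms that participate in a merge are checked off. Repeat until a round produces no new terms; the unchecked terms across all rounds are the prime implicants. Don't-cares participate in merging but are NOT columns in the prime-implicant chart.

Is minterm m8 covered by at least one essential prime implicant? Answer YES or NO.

size-2^0 implicants → 0001(✓)  0101(✓)  0110(✓)  0111(✓)  1000(✓)  1001(✓)  1010(✓)  1101(✓)  1110(✓)  1111(✓)
size-2^1 implicants → -001(✓)  -101(✓)  -110(✓)  -111(✓)  0-01(✓)  01-1(✓)  011-(✓)  1-01(✓)  1-10  10-0  100-  11-1(✓)  111-(✓)
size-2^2 implicants → --01  -1-1  -11-
Unchecked terms (primes): --01, -1-1, -11-, 1-10, 10-0, 100-
Minterm coverage:
  m1 ⊆ --01 [E]
  m5 ⊆ --01,-1-1
  m6 ⊆ -11- [E]
  m7 ⊆ -1-1,-11-
  m8 ⊆ 10-0,100-
  m9 ⊆ --01,100-
  m10 ⊆ 1-10,10-0
  m13 ⊆ --01,-1-1
  m14 ⊆ -11-,1-10
  m15 ⊆ -1-1,-11-
E = {--01, -11-}

NO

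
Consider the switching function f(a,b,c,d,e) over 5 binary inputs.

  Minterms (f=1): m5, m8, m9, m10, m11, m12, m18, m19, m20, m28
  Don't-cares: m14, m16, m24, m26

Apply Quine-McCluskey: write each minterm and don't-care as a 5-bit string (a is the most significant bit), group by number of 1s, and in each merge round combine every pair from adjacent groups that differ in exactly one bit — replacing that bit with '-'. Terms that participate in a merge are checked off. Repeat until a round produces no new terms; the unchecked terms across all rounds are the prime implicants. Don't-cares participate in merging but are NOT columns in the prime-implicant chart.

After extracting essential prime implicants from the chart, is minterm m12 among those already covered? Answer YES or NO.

[col 0] 00101, 01000*, 01001*, 01010*, 01011*, 01100*, 01110*, 10000*, 10010*, 10011*, 10100*, 11000*, 11010*, 11100*
[col 1] -1000*, -1010*, -1100*, 01-00*, 01-10*, 010-0*, 010-1*, 0100-*, 0101-*, 011-0*, 1-000*, 1-010*, 1-100*, 10-00*, 100-0*, 1001-, 11-00*, 110-0*
[col 2] -1-00, -10-0, 01--0, 010--, 1--00, 1-0-0
Prime implicants: -1-00, -10-0, 00101, 01--0, 010--, 1--00, 1-0-0, 1001-
PI chart (minterm → PIs covering it):
  5 | 00101  (sole → essential)
  8 | -1-00,-10-0,01--0,010--
  9 | 010--  (sole → essential)
  10 | -10-0,01--0,010--
  11 | 010--  (sole → essential)
  12 | -1-00,01--0
  18 | 1-0-0,1001-
  19 | 1001-  (sole → essential)
  20 | 1--00  (sole → essential)
  28 | -1-00,1--00
Essential prime implicants: 00101, 010--, 1--00, 1001-

NO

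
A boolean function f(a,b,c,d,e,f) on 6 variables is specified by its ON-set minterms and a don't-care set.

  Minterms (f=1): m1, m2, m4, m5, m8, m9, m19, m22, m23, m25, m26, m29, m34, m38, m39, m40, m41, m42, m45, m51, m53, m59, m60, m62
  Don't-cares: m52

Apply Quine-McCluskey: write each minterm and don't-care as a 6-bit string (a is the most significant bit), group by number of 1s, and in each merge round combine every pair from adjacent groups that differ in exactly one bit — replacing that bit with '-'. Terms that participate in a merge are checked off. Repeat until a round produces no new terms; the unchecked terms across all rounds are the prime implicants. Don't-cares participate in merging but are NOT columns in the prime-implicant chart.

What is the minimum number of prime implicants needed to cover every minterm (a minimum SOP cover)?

Round 0: 000001✓ 000010✓ 000100✓ 000101✓ 001000✓ 001001✓ 010011✓ 010110✓ 010111✓ 011001✓ 011010 011101✓ 100010✓ 100110✓ 100111✓ 101000✓ 101001✓ 101010✓ 101101✓ 110011✓ 110100✓ 110101✓ 111011✓ 111100✓ 111110✓
Round 1: -00010 -01000✓ -01001✓ -10011 0-1001 00-001 000-01 00010- 00100-✓ 010-11 01011- 011-01 10-010 100-10 10011- 101-01 1010-0 10100-✓ 11-011 11-100 11010- 1111-0
Round 2: -0100-
PIs = {-00010, -0100-, -10011, 0-1001, 00-001, 000-01, 00010-, 010-11, 01011-, 011-01, 011010, 10-010, 100-10, 10011-, 101-01, 1010-0, 11-011, 11-100, 11010-, 1111-0}
Coverage chart:
  m1: 00-001,000-01
  m2: -00010 ←essential
  m4: 00010- ←essential
  m5: 000-01,00010-
  m8: -0100- ←essential
  m9: -0100-,0-1001,00-001
  m19: -10011,010-11
  m22: 01011- ←essential
  m23: 010-11,01011-
  m25: 0-1001,011-01
  m26: 011010 ←essential
  m29: 011-01 ←essential
  m34: -00010,10-010,100-10
  m38: 100-10,10011-
  m39: 10011- ←essential
  m40: -0100-,1010-0
  m41: -0100-,101-01
  m42: 10-010,1010-0
  m45: 101-01 ←essential
  m51: -10011,11-011
  m53: 11010- ←essential
  m59: 11-011 ←essential
  m60: 11-100,1111-0
  m62: 1111-0 ←essential
Essential: -00010, -0100-, 00010-, 01011-, 011-01, 011010, 10011-, 101-01, 11-011, 11010-, 1111-0
Petrick residual → -10011, 00-001, 10-010
Min cover (14 terms): b'c'd'ef' + b'cd'e' + bc'd'ef + a'b'd'e'f + a'b'c'de' + a'bc'de + a'bce'f + a'bcd'ef' + ab'd'ef' + ab'c'de + ab'ce'f + abd'ef + abc'de' + abcdf'

14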